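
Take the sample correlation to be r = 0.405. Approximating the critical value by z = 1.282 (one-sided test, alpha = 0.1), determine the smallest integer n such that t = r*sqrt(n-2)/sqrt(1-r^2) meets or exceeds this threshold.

11

r√(n−2)/√(1−r²) ≥ 1.282  ⇔  n−2 ≥ (1.282)²·(1−r²)/r²
(1−r²)/r² = (1−0.164025)/0.164025 = 5.0966
n ≥ 2 + 1.643524·5.0966 = 2 + 8.3764 = 10.3764
⌈10.3764⌉ = 11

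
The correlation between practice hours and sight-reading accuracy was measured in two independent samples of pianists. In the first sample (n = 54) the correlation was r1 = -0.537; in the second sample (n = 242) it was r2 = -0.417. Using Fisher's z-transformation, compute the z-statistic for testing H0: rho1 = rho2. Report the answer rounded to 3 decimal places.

Fisher z-transforms: z1 = atanh(-0.537) = -0.599930, z2 = atanh(-0.417) = -0.444055; difference d = -0.155875
Var(d) = 1/51 + 1/239 = 0.0196078 + 0.0041841 = 0.0237919
z = d/√Var(d) = -0.155875 / √0.0237919 = -0.155875 / 0.154246 = -1.011

-1.011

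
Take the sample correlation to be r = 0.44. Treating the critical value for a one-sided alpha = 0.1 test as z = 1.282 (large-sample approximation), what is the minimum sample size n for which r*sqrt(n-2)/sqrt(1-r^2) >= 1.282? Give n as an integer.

Need r·√(n−2)/√(1−r²) ≥ 1.282
√(n−2) ≥ 1.282·√(1−0.1936) / 0.44 = 1.282·0.897998 / 0.44 = 2.6164
n−2 ≥ 6.8455  ⇒  n ≥ 8.8455
Smallest integer n = 9

9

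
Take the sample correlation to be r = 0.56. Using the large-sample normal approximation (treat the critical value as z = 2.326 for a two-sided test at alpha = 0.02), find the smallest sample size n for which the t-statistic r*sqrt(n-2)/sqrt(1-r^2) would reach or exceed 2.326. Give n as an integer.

14

r√(n−2)/√(1−r²) ≥ 2.326  ⇔  n−2 ≥ (2.326)²·(1−r²)/r²
(1−r²)/r² = (1−0.3136)/0.3136 = 2.1888
n ≥ 2 + 5.410276·2.1888 = 2 + 11.8420 = 13.8420
⌈13.8420⌉ = 14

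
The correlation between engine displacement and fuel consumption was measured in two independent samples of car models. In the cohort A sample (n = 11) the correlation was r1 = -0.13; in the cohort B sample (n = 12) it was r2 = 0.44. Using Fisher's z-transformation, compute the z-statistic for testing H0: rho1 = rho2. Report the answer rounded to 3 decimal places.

z1 = atanh(-0.13) = -0.130740,  z2 = atanh(0.44) = 0.472231
SE = √(1/(n1−3) + 1/(n2−3)) = √(1/8 + 1/9) = √(0.1250000 + 0.1111111) = √0.2361111 = 0.485913
z = (z1 − z2)/SE = (-0.130740 − 0.472231) / 0.485913 = -0.602971 / 0.485913 = -1.241

-1.241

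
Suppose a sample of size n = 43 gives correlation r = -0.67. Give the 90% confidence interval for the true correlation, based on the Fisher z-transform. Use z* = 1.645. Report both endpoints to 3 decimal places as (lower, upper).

(-0.790, -0.501)

z_r = atanh(-0.67) = -0.810743;  SE = 1/√(n−3) = 1/√40 = 0.158114
z-limits: -0.810743 ± 1.645·0.158114 = -0.810743 ± 0.260098 = [-1.070841, -0.550645]
ρ-limits: (tanh -1.070841, tanh -0.550645) = (-0.790, -0.501)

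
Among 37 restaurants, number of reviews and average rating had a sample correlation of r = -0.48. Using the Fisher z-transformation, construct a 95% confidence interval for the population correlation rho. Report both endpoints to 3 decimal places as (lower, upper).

(-0.696, -0.185)

Fisher z: z_r = atanh(r) = ½·ln((1+(-0.48))/(1−(-0.48))) = -0.522984
SE(z) = 1/√(n−3) = 1/√34 = 0.171499
95% ⇒ z* = 1.960; margin = 1.960·0.171499 = 0.336138
CI on z-scale: (-0.859122, -0.186846)
Back-transform: tanh(-0.859122) = -0.695805, tanh(-0.186846) = -0.184702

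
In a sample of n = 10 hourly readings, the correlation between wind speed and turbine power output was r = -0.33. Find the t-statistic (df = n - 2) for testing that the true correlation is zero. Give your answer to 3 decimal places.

-0.989

1 − r² = 1 − 0.1089 = 0.8911;  √(1−r²) = 0.943981
√(n−2) = √8 = 2.828427
t = r·√(n−2)/√(1−r²) = -0.33 · 2.828427 / 0.943981 = -0.989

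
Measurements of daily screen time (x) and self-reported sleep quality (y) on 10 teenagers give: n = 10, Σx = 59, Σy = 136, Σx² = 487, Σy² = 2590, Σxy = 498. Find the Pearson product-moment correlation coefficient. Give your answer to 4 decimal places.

-0.9492

S_xy = nΣxy − ΣxΣy = 10·498 − 59·136 = 4980 − 8024 = -3044
S_xx = nΣx² − (Σx)² = 10·487 − 59² = 4870 − 3481 = 1389
S_yy = nΣy² − (Σy)² = 10·2590 − 136² = 25900 − 18496 = 7404
r = S_xy / √(S_xx·S_yy) = -3044 / √(1389·7404) = -3044 / √10284156 = -3044 / 3206.8920 = -0.9492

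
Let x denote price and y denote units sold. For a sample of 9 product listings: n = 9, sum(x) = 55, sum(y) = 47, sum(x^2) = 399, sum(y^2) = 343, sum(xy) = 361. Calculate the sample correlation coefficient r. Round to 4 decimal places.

0.9419

S_xy = nΣxy − ΣxΣy = 9·361 − 55·47 = 3249 − 2585 = 664
S_xx = nΣx² − (Σx)² = 9·399 − 55² = 3591 − 3025 = 566
S_yy = nΣy² − (Σy)² = 9·343 − 47² = 3087 − 2209 = 878
r = S_xy / √(S_xx·S_yy) = 664 / √(566·878) = 664 / √496948 = 664 / 704.9454 = 0.9419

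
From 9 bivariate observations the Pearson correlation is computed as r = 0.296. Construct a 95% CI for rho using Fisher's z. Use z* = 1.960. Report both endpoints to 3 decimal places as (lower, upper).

(-0.458, 0.802)

Fisher z: z_r = atanh(r) = ½·ln((1+0.296)/(1−0.296)) = 0.305130
SE(z) = 1/√(n−3) = 1/√6 = 0.408248
95% ⇒ z* = 1.960; margin = 1.960·0.408248 = 0.800166
CI on z-scale: (-0.495036, 1.105296)
Back-transform: tanh(-0.495036) = -0.458204, tanh(1.105296) = 0.802393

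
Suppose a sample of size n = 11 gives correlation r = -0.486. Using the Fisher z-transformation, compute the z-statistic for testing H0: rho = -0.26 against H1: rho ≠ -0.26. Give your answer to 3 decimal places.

-0.749

z_r = atanh(-0.486) = -0.530810,  z_0 = atanh(-0.26) = -0.266108
SE = 1/√(n−3) = 1/√8 = 0.353553
z = (z_r − z_0)/SE = (-0.530810 − (-0.266108)) / 0.353553 = -0.264702 / 0.353553 = -0.749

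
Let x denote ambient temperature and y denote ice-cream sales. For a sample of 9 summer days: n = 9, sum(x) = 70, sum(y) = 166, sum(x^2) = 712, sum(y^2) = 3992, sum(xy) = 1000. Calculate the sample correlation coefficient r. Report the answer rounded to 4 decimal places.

-0.7374

S_xy = nΣxy − ΣxΣy = 9·1000 − 70·166 = 9000 − 11620 = -2620
S_xx = nΣx² − (Σx)² = 9·712 − 70² = 6408 − 4900 = 1508
S_yy = nΣy² − (Σy)² = 9·3992 − 166² = 35928 − 27556 = 8372
r = S_xy / √(S_xx·S_yy) = -2620 / √(1508·8372) = -2620 / √12624976 = -2620 / 3553.1642 = -0.7374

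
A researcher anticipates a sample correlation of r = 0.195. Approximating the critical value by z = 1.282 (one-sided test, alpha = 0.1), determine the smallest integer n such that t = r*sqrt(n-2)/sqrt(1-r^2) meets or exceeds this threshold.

44

r√(n−2)/√(1−r²) ≥ 1.282  ⇔  n−2 ≥ (1.282)²·(1−r²)/r²
(1−r²)/r² = (1−0.038025)/0.038025 = 25.2985
n ≥ 2 + 1.643524·25.2985 = 2 + 41.5787 = 43.5787
⌈43.5787⌉ = 44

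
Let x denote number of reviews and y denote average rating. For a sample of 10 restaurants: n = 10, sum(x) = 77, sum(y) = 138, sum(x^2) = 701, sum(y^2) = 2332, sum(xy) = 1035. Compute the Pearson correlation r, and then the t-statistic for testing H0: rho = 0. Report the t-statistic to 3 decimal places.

Numerator: nΣxy − (Σx)(Σy) = 10·1035 − (77)(138) = -276
Denominator: √[(nΣx²−(Σx)²)(nΣy²−(Σy)²)]
  nΣx²−(Σx)² = 10·701 − 5929 = 1081;  nΣy²−(Σy)² = 10·2332 − 19044 = 4276
  √(1081·4276) = √4622356 = 2149.9665
r = -276 / 2149.9665 = -0.1284
t = r·√(n−2)/√(1−r²) = -0.1284·√8 / √(1−0.016487) = -0.363170 / 0.991722 = -0.366

-0.366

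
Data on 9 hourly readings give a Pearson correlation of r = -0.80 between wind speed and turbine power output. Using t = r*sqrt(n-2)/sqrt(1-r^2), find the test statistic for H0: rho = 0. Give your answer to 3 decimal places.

1 − r² = 1 − 0.6400 = 0.3600;  √(1−r²) = 0.600000
√(n−2) = √7 = 2.645751
t = r·√(n−2)/√(1−r²) = -0.80 · 2.645751 / 0.600000 = -3.528

-3.528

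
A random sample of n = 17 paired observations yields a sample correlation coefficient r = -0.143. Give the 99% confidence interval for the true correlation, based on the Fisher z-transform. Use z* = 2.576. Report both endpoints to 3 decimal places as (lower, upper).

(-0.682, 0.496)

Fisher z: z_r = atanh(r) = ½·ln((1+(-0.143))/(1−(-0.143))) = -0.143987
SE(z) = 1/√(n−3) = 1/√14 = 0.267261
99% ⇒ z* = 2.576; margin = 2.576·0.267261 = 0.688464
CI on z-scale: (-0.832451, 0.544477)
Back-transform: tanh(-0.832451) = -0.681790, tanh(0.544477) = 0.496369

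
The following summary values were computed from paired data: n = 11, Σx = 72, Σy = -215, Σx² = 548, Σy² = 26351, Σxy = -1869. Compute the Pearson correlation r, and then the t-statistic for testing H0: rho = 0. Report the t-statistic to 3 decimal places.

S_xy = nΣxy − ΣxΣy = 11·(-1869) − 72·(-215) = -20559 − (-15480) = -5079
S_xx = nΣx² − (Σx)² = 11·548 − 72² = 6028 − 5184 = 844
S_yy = nΣy² − (Σy)² = 11·26351 − (-215)² = 289861 − 46225 = 243636
r = S_xy / √(S_xx·S_yy) = -5079 / √(844·243636) = -5079 / √205628784 = -5079 / 14339.7623 = -0.3542
t = r·√(n−2)/√(1−r²) = -0.3542·√9 / √(1−0.125458) = -1.062600 / 0.935170 = -1.136

-1.136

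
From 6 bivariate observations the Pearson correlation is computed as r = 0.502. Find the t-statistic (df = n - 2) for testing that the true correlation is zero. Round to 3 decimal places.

1.161

t = r·√(n−2) / √(1−r²) with r = 0.502, n = 6
  = 0.502·√4 / √(1 − 0.252004)
  = 0.502·2.000000 / 0.864868
  = 1.004000 / 0.864868 = 1.161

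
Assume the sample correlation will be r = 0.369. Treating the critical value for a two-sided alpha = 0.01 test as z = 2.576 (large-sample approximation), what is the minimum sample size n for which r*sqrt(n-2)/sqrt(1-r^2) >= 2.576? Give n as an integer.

r√(n−2)/√(1−r²) ≥ 2.576  ⇔  n−2 ≥ (2.576)²·(1−r²)/r²
(1−r²)/r² = (1−0.136161)/0.136161 = 6.3442
n ≥ 2 + 6.635776·6.3442 = 2 + 42.0987 = 44.0987
⌈44.0987⌉ = 45

45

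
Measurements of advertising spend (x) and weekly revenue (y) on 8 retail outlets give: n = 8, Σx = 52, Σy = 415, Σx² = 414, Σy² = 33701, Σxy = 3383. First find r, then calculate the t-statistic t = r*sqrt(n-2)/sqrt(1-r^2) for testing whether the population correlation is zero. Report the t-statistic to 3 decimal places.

S_xy = nΣxy − ΣxΣy = 8·3383 − 52·415 = 27064 − 21580 = 5484
S_xx = nΣx² − (Σx)² = 8·414 − 52² = 3312 − 2704 = 608
S_yy = nΣy² − (Σy)² = 8·33701 − 415² = 269608 − 172225 = 97383
r = S_xy / √(S_xx·S_yy) = 5484 / √(608·97383) = 5484 / √59208864 = 5484 / 7694.7296 = 0.7127
t = r·√(n−2)/√(1−r²) = 0.7127·√6 / √(1−0.507941) = 1.745751 / 0.701469 = 2.489

2.489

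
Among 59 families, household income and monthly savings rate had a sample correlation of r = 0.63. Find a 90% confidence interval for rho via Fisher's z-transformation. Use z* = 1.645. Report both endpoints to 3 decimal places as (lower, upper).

Fisher z: z_r = atanh(r) = ½·ln((1+0.63)/(1−0.63)) = 0.741416
SE(z) = 1/√(n−3) = 1/√56 = 0.133631
90% ⇒ z* = 1.645; margin = 1.645·0.133631 = 0.219823
CI on z-scale: (0.521593, 0.961239)
Back-transform: tanh(0.521593) = 0.478929, tanh(0.961239) = 0.744829

(0.479, 0.745)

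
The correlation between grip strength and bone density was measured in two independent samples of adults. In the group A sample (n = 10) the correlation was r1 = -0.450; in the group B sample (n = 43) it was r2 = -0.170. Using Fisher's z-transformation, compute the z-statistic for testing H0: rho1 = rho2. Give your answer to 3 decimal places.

-0.764

Fisher z-transforms: z1 = atanh(-0.450) = -0.484700, z2 = atanh(-0.170) = -0.171667; difference d = -0.313033
Var(d) = 1/7 + 1/40 = 0.1428571 + 0.0250000 = 0.1678571
z = d/√Var(d) = -0.313033 / √0.1678571 = -0.313033 / 0.409704 = -0.764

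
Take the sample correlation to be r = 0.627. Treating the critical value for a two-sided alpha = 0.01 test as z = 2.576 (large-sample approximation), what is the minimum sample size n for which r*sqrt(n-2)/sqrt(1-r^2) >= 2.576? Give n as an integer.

13

Need r·√(n−2)/√(1−r²) ≥ 2.576
√(n−2) ≥ 2.576·√(1−0.393129) / 0.627 = 2.576·0.779019 / 0.627 = 3.2006
n−2 ≥ 10.2438  ⇒  n ≥ 12.2438
Smallest integer n = 13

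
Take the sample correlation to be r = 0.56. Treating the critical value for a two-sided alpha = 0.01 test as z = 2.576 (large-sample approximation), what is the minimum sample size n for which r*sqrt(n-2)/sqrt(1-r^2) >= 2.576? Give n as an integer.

Need r·√(n−2)/√(1−r²) ≥ 2.576
√(n−2) ≥ 2.576·√(1−0.3136) / 0.56 = 2.576·0.828493 / 0.56 = 3.8111
n−2 ≥ 14.5245  ⇒  n ≥ 16.5245
Smallest integer n = 17

17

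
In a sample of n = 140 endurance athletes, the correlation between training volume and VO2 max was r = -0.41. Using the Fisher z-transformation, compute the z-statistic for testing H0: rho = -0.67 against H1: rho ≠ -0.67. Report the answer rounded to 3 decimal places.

Fisher z: atanh(-0.41) = -0.435611, atanh(-0.67) = -0.810743
z = (z_r − z_0)·√(n−3) = (-0.435611 − (-0.810743))·√137 = 0.375132 · 11.704700 = 4.391

4.391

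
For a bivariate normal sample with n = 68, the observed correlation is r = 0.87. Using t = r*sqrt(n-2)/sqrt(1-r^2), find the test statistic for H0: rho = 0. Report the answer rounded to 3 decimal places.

14.335

t = r·√(n−2) / √(1−r²) with r = 0.87, n = 68
  = 0.87·√66 / √(1 − 0.7569)
  = 0.87·8.124038 / 0.493052
  = 7.067913 / 0.493052 = 14.335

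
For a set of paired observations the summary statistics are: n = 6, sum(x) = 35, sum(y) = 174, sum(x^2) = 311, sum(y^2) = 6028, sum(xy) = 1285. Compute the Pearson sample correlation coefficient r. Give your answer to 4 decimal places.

Numerator: nΣxy − (Σx)(Σy) = 6·1285 − (35)(174) = 1620
Denominator: √[(nΣx²−(Σx)²)(nΣy²−(Σy)²)]
  nΣx²−(Σx)² = 6·311 − 1225 = 641;  nΣy²−(Σy)² = 6·6028 − 30276 = 5892
  √(641·5892) = √3776772 = 1943.3919
r = 1620 / 1943.3919 = 0.8336

0.8336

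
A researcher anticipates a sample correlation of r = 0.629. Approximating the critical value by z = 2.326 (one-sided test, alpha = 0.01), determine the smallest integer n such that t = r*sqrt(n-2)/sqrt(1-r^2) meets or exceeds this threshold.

11

r√(n−2)/√(1−r²) ≥ 2.326  ⇔  n−2 ≥ (2.326)²·(1−r²)/r²
(1−r²)/r² = (1−0.395641)/0.395641 = 1.5275
n ≥ 2 + 5.410276·1.5275 = 2 + 8.2642 = 10.2642
⌈10.2642⌉ = 11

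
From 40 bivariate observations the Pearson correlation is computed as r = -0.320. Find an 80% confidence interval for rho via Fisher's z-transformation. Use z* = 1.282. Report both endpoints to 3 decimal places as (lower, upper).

Fisher z: z_r = atanh(r) = ½·ln((1+(-0.320))/(1−(-0.320))) = -0.331647
SE(z) = 1/√(n−3) = 1/√37 = 0.164399
80% ⇒ z* = 1.282; margin = 1.282·0.164399 = 0.210760
CI on z-scale: (-0.542407, -0.120887)
Back-transform: tanh(-0.542407) = -0.494808, tanh(-0.120887) = -0.120302

(-0.495, -0.120)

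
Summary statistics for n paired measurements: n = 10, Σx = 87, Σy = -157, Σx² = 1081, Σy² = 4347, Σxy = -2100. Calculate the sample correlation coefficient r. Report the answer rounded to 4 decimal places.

Numerator: nΣxy − (Σx)(Σy) = 10·(-2100) − (87)(-157) = -7341
Denominator: √[(nΣx²−(Σx)²)(nΣy²−(Σy)²)]
  nΣx²−(Σx)² = 10·1081 − 7569 = 3241;  nΣy²−(Σy)² = 10·4347 − 24649 = 18821
  √(3241·18821) = √60998861 = 7810.1768
r = -7341 / 7810.1768 = -0.9399

-0.9399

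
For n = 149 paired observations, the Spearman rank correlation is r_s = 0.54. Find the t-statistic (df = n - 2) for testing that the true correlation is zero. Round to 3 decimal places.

7.779

t = r_s·√(n−2) / √(1−r_s²) with r_s = 0.54, n = 149
  = 0.54·√147 / √(1 − 0.2916)
  = 0.54·12.124356 / 0.841665
  = 6.547152 / 0.841665 = 7.779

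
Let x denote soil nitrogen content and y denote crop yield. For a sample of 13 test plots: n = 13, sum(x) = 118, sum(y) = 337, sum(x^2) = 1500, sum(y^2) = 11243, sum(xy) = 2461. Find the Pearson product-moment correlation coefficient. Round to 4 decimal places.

-0.5766

Numerator: nΣxy − (Σx)(Σy) = 13·2461 − (118)(337) = -7773
Denominator: √[(nΣx²−(Σx)²)(nΣy²−(Σy)²)]
  nΣx²−(Σx)² = 13·1500 − 13924 = 5576;  nΣy²−(Σy)² = 13·11243 − 113569 = 32590
  √(5576·32590) = √181721840 = 13480.4243
r = -7773 / 13480.4243 = -0.5766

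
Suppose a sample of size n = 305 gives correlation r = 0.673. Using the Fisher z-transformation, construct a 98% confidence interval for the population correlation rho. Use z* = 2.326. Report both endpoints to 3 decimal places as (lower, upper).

z_r = atanh(0.673) = 0.816207;  SE = 1/√(n−3) = 1/√302 = 0.057544
z-limits: 0.816207 ± 2.326·0.057544 = 0.816207 ± 0.133847 = [0.682360, 0.950054]
ρ-limits: (tanh 0.682360, tanh 0.950054) = (0.593, 0.740)

(0.593, 0.740)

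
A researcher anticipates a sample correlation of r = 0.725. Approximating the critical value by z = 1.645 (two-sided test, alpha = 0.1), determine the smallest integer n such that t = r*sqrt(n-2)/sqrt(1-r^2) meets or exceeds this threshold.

r√(n−2)/√(1−r²) ≥ 1.645  ⇔  n−2 ≥ (1.645)²·(1−r²)/r²
(1−r²)/r² = (1−0.525625)/0.525625 = 0.9025
n ≥ 2 + 2.706025·0.9025 = 2 + 2.4422 = 4.4422
⌈4.4422⌉ = 5

5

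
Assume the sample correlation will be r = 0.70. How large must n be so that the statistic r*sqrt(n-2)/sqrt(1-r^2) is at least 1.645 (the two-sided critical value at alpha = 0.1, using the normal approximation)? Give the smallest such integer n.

r√(n−2)/√(1−r²) ≥ 1.645  ⇔  n−2 ≥ (1.645)²·(1−r²)/r²
(1−r²)/r² = (1−0.4900)/0.4900 = 1.0408
n ≥ 2 + 2.706025·1.0408 = 2 + 2.8164 = 4.8164
⌈4.8164⌉ = 5

5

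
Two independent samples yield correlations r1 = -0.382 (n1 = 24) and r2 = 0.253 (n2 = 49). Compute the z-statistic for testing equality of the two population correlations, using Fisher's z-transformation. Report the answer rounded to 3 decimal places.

-2.510

Fisher z-transforms: z1 = atanh(-0.382) = -0.402399, z2 = atanh(0.253) = 0.258615; difference d = -0.661014
Var(d) = 1/21 + 1/46 = 0.0476190 + 0.0217391 = 0.0693581
z = d/√Var(d) = -0.661014 / √0.0693581 = -0.661014 / 0.263359 = -2.510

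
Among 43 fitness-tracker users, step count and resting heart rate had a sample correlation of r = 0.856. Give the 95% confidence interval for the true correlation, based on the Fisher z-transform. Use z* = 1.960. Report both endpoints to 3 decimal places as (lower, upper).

(0.748, 0.920)

Fisher z: z_r = atanh(r) = ½·ln((1+0.856)/(1−0.856)) = 1.278183
SE(z) = 1/√(n−3) = 1/√40 = 0.158114
95% ⇒ z* = 1.960; margin = 1.960·0.158114 = 0.309903
CI on z-scale: (0.968280, 1.588086)
Back-transform: tanh(0.968280) = 0.747947, tanh(1.588086) = 0.919855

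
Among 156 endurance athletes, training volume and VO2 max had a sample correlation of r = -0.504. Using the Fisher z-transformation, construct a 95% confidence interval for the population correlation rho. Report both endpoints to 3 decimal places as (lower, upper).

(-0.613, -0.377)

z_r = atanh(-0.504) = -0.554654;  SE = 1/√(n−3) = 1/√153 = 0.080845
z-limits: -0.554654 ± 1.960·0.080845 = -0.554654 ± 0.158456 = [-0.713110, -0.396198]
ρ-limits: (tanh -0.713110, tanh -0.396198) = (-0.613, -0.377)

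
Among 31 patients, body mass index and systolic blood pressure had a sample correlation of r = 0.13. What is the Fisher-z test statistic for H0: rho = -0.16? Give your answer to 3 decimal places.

1.546

Fisher z: atanh(0.13) = 0.130740, atanh(-0.16) = -0.161387
z = (z_r − z_0)·√(n−3) = (0.130740 − (-0.161387))·√28 = 0.292127 · 5.291503 = 1.546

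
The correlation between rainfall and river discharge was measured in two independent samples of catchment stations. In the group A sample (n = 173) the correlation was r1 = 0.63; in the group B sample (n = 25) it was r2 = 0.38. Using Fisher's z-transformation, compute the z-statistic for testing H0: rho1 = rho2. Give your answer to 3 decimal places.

1.507

z1 = atanh(0.63) = 0.741416,  z2 = atanh(0.38) = 0.400060
SE = √(1/(n1−3) + 1/(n2−3)) = √(1/170 + 1/22) = √(0.0058824 + 0.0454545) = √0.0513369 = 0.226576
z = (z1 − z2)/SE = (0.741416 − 0.400060) / 0.226576 = 0.341356 / 0.226576 = 1.507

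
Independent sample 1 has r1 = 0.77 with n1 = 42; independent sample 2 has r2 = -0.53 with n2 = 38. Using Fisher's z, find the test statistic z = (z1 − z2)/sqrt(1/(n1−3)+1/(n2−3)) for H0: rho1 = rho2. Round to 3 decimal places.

6.917

z1 = atanh(0.77) = 1.020328,  z2 = atanh(-0.53) = -0.590145
SE = √(1/(n1−3) + 1/(n2−3)) = √(1/39 + 1/35) = √(0.0256410 + 0.0285714) = √0.0542124 = 0.232836
z = (z1 − z2)/SE = (1.020328 − (-0.590145)) / 0.232836 = 1.610473 / 0.232836 = 6.917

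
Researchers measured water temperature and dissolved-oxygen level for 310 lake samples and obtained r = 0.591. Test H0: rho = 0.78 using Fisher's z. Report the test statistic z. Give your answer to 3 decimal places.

-6.416

Fisher z: atanh(0.591) = 0.679201, atanh(0.78) = 1.045371
z = (z_r − z_0)·√(n−3) = (0.679201 − 1.045371)·√307 = -0.366170 · 17.521415 = -6.416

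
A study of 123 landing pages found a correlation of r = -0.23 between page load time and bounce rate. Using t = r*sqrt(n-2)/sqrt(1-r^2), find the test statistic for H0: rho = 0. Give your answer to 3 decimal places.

1 − r² = 1 − 0.0529 = 0.9471;  √(1−r²) = 0.973191
√(n−2) = √121 = 11.000000
t = r·√(n−2)/√(1−r²) = -0.23 · 11.000000 / 0.973191 = -2.600

-2.600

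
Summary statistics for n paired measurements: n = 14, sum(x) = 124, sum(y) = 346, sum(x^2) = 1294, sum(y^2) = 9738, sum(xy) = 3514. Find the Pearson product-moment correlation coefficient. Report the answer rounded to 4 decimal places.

Numerator: nΣxy − (Σx)(Σy) = 14·3514 − (124)(346) = 6292
Denominator: √[(nΣx²−(Σx)²)(nΣy²−(Σy)²)]
  nΣx²−(Σx)² = 14·1294 − 15376 = 2740;  nΣy²−(Σy)² = 14·9738 − 119716 = 16616
  √(2740·16616) = √45527840 = 6747.4321
r = 6292 / 6747.4321 = 0.9325

0.9325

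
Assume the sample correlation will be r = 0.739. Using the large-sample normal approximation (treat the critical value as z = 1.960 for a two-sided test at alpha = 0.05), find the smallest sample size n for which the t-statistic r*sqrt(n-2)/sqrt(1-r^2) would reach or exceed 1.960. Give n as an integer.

6

r√(n−2)/√(1−r²) ≥ 1.960  ⇔  n−2 ≥ (1.960)²·(1−r²)/r²
(1−r²)/r² = (1−0.546121)/0.546121 = 0.8311
n ≥ 2 + 3.8416·0.8311 = 2 + 3.1928 = 5.1928
⌈5.1928⌉ = 6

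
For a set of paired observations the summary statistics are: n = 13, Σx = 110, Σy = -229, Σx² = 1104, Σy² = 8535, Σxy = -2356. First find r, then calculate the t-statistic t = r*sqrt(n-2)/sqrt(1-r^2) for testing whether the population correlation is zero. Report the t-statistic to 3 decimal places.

-1.784

Numerator: nΣxy − (Σx)(Σy) = 13·(-2356) − (110)(-229) = -5438
Denominator: √[(nΣx²−(Σx)²)(nΣy²−(Σy)²)]
  nΣx²−(Σx)² = 13·1104 − 12100 = 2252;  nΣy²−(Σy)² = 13·8535 − 52441 = 58514
  √(2252·58514) = √131773528 = 11479.2651
r = -5438 / 11479.2651 = -0.4737
t = r·√(n−2)/√(1−r²) = -0.4737·√11 / √(1−0.224392) = -1.571085 / 0.880686 = -1.784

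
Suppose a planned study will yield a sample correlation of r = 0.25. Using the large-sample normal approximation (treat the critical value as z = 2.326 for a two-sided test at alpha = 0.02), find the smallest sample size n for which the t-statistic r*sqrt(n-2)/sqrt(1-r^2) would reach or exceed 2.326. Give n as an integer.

Need r·√(n−2)/√(1−r²) ≥ 2.326
√(n−2) ≥ 2.326·√(1−0.0625) / 0.25 = 2.326·0.968246 / 0.25 = 9.0086
n−2 ≥ 81.1549  ⇒  n ≥ 83.1549
Smallest integer n = 84

84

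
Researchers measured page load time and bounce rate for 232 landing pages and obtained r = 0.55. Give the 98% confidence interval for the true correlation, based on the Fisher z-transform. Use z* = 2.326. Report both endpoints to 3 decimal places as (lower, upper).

z_r = atanh(0.55) = 0.618381;  SE = 1/√(n−3) = 1/√229 = 0.066082
z-limits: 0.618381 ± 2.326·0.066082 = 0.618381 ± 0.153707 = [0.464674, 0.772088]
ρ-limits: (tanh 0.464674, tanh 0.772088) = (0.434, 0.648)

(0.434, 0.648)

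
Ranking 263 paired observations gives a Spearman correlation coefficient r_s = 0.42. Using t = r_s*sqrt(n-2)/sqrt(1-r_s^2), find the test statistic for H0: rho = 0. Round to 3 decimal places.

7.477

t = r_s·√(n−2) / √(1−r_s²) with r_s = 0.42, n = 263
  = 0.42·√261 / √(1 − 0.1764)
  = 0.42·16.155494 / 0.907524
  = 6.785307 / 0.907524 = 7.477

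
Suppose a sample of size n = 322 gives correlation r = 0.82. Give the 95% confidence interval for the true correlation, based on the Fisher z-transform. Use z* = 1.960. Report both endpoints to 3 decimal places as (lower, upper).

(0.781, 0.853)

z_r = atanh(0.82) = 1.156817;  SE = 1/√(n−3) = 1/√319 = 0.055989
z-limits: 1.156817 ± 1.960·0.055989 = 1.156817 ± 0.109738 = [1.047079, 1.266555]
ρ-limits: (tanh 1.047079, tanh 1.266555) = (0.781, 0.853)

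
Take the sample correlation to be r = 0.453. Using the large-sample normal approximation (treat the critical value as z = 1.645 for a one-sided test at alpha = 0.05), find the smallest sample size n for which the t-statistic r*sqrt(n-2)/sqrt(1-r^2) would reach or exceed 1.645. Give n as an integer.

13

Need r·√(n−2)/√(1−r²) ≥ 1.645
√(n−2) ≥ 1.645·√(1−0.205209) / 0.453 = 1.645·0.891511 / 0.453 = 3.2374
n−2 ≥ 10.4808  ⇒  n ≥ 12.4808
Smallest integer n = 13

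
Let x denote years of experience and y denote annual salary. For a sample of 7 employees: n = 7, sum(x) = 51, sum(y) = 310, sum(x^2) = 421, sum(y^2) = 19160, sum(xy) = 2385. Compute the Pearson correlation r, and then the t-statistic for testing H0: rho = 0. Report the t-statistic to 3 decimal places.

0.563

S_xy = nΣxy − ΣxΣy = 7·2385 − 51·310 = 16695 − 15810 = 885
S_xx = nΣx² − (Σx)² = 7·421 − 51² = 2947 − 2601 = 346
S_yy = nΣy² − (Σy)² = 7·19160 − 310² = 134120 − 96100 = 38020
r = S_xy / √(S_xx·S_yy) = 885 / √(346·38020) = 885 / √13154920 = 885 / 3626.9712 = 0.2440
t = r·√(n−2)/√(1−r²) = 0.2440·√5 / √(1−0.059536) = 0.545601 / 0.969775 = 0.563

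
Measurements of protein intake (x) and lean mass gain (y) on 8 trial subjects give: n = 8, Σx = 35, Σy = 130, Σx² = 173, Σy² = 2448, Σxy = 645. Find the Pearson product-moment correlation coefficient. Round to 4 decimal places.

0.9338

S_xy = nΣxy − ΣxΣy = 8·645 − 35·130 = 5160 − 4550 = 610
S_xx = nΣx² − (Σx)² = 8·173 − 35² = 1384 − 1225 = 159
S_yy = nΣy² − (Σy)² = 8·2448 − 130² = 19584 − 16900 = 2684
r = S_xy / √(S_xx·S_yy) = 610 / √(159·2684) = 610 / √426756 = 610 / 653.2656 = 0.9338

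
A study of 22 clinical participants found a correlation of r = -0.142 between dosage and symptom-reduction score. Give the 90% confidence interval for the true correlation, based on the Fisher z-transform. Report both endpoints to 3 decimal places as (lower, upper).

z_r = atanh(-0.142) = -0.142966;  SE = 1/√(n−3) = 1/√19 = 0.229416
z-limits: -0.142966 ± 1.645·0.229416 = -0.142966 ± 0.377389 = [-0.520355, 0.234423]
ρ-limits: (tanh -0.520355, tanh 0.234423) = (-0.478, 0.230)

(-0.478, 0.230)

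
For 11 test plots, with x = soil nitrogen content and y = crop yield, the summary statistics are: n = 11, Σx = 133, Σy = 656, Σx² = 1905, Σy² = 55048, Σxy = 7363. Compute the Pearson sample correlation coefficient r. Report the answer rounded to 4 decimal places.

-0.2615

S_xy = nΣxy − ΣxΣy = 11·7363 − 133·656 = 80993 − 87248 = -6255
S_xx = nΣx² − (Σx)² = 11·1905 − 133² = 20955 − 17689 = 3266
S_yy = nΣy² − (Σy)² = 11·55048 − 656² = 605528 − 430336 = 175192
r = S_xy / √(S_xx·S_yy) = -6255 / √(3266·175192) = -6255 / √572177072 = -6255 / 23920.2231 = -0.2615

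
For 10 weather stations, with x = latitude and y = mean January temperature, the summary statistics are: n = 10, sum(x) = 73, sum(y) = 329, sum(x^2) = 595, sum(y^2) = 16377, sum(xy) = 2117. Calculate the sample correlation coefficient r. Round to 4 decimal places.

Numerator: nΣxy − (Σx)(Σy) = 10·2117 − (73)(329) = -2847
Denominator: √[(nΣx²−(Σx)²)(nΣy²−(Σy)²)]
  nΣx²−(Σx)² = 10·595 − 5329 = 621;  nΣy²−(Σy)² = 10·16377 − 108241 = 55529
  √(621·55529) = √34483509 = 5872.2661
r = -2847 / 5872.2661 = -0.4848

-0.4848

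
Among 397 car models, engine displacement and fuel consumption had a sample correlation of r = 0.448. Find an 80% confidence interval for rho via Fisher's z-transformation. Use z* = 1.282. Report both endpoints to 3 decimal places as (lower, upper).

z_r = atanh(0.448) = 0.482195;  SE = 1/√(n−3) = 1/√394 = 0.050379
z-limits: 0.482195 ± 1.282·0.050379 = 0.482195 ± 0.064586 = [0.417609, 0.546781]
ρ-limits: (tanh 0.417609, tanh 0.546781) = (0.395, 0.498)

(0.395, 0.498)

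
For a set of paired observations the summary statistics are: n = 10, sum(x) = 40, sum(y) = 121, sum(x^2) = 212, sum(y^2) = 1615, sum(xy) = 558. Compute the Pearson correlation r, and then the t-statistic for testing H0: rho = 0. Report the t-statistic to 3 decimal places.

4.299

Numerator: nΣxy − (Σx)(Σy) = 10·558 − (40)(121) = 740
Denominator: √[(nΣx²−(Σx)²)(nΣy²−(Σy)²)]
  nΣx²−(Σx)² = 10·212 − 1600 = 520;  nΣy²−(Σy)² = 10·1615 − 14641 = 1509
  √(520·1509) = √784680 = 885.8217
r = 740 / 885.8217 = 0.8354
t = r·√(n−2)/√(1−r²) = 0.8354·√8 / √(1−0.697893) = 2.362868 / 0.549643 = 4.299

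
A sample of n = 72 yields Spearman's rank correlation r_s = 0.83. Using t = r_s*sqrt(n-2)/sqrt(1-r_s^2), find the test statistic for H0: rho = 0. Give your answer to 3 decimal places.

1 − r_s² = 1 − 0.6889 = 0.3111;  √(1−r_s²) = 0.557763
√(n−2) = √70 = 8.366600
t = r_s·√(n−2)/√(1−r_s²) = 0.83 · 8.366600 / 0.557763 = 12.450

12.450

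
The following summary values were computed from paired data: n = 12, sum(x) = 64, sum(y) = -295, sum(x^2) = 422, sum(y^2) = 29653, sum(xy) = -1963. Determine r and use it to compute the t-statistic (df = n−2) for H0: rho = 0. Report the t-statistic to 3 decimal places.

-0.958

Numerator: nΣxy − (Σx)(Σy) = 12·(-1963) − (64)(-295) = -4676
Denominator: √[(nΣx²−(Σx)²)(nΣy²−(Σy)²)]
  nΣx²−(Σx)² = 12·422 − 4096 = 968;  nΣy²−(Σy)² = 12·29653 − 87025 = 268811
  √(968·268811) = √260209048 = 16130.9965
r = -4676 / 16130.9965 = -0.2899
t = r·√(n−2)/√(1−r²) = -0.2899·√10 / √(1−0.084042) = -0.916744 / 0.957057 = -0.958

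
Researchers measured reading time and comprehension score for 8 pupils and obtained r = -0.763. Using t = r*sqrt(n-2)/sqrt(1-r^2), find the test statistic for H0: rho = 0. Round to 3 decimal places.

-2.891

1 − r² = 1 − 0.582169 = 0.417831;  √(1−r²) = 0.646398
√(n−2) = √6 = 2.449490
t = r·√(n−2)/√(1−r²) = -0.763 · 2.449490 / 0.646398 = -2.891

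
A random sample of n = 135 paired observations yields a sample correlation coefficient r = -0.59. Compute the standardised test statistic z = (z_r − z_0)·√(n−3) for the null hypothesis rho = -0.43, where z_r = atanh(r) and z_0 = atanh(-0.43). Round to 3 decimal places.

-2.502

z_r = atanh(-0.59) = -0.677666,  z_0 = atanh(-0.43) = -0.459897
SE = 1/√(n−3) = 1/√132 = 0.087039
z = (z_r − z_0)/SE = (-0.677666 − (-0.459897)) / 0.087039 = -0.217769 / 0.087039 = -2.502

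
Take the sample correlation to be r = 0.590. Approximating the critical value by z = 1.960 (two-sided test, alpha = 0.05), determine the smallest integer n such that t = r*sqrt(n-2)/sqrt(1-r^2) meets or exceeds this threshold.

10

r√(n−2)/√(1−r²) ≥ 1.960  ⇔  n−2 ≥ (1.960)²·(1−r²)/r²
(1−r²)/r² = (1−0.348100)/0.348100 = 1.8727
n ≥ 2 + 3.8416·1.8727 = 2 + 7.1942 = 9.1942
⌈9.1942⌉ = 10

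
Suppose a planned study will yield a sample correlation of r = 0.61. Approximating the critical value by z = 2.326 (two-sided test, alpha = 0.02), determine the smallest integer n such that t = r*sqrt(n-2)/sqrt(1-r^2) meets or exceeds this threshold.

12

Need r·√(n−2)/√(1−r²) ≥ 2.326
√(n−2) ≥ 2.326·√(1−0.3721) / 0.61 = 2.326·0.792401 / 0.61 = 3.0215
n−2 ≥ 9.1295  ⇒  n ≥ 11.1295
Smallest integer n = 12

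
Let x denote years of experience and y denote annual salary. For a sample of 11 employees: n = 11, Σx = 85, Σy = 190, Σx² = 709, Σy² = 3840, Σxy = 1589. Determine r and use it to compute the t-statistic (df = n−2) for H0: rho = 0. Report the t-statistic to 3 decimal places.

Numerator: nΣxy − (Σx)(Σy) = 11·1589 − (85)(190) = 1329
Denominator: √[(nΣx²−(Σx)²)(nΣy²−(Σy)²)]
  nΣx²−(Σx)² = 11·709 − 7225 = 574;  nΣy²−(Σy)² = 11·3840 − 36100 = 6140
  √(574·6140) = √3524360 = 1877.3279
r = 1329 / 1877.3279 = 0.7079
t = r·√(n−2)/√(1−r²) = 0.7079·√9 / √(1−0.501122) = 2.123700 / 0.706313 = 3.007

3.007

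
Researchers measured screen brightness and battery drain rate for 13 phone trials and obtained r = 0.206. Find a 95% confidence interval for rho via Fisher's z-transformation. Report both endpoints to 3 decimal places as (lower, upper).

(-0.389, 0.680)

z_r = atanh(0.206) = 0.208990;  SE = 1/√(n−3) = 1/√10 = 0.316228
z-limits: 0.208990 ± 1.960·0.316228 = 0.208990 ± 0.619807 = [-0.410817, 0.828797]
ρ-limits: (tanh -0.410817, tanh 0.828797) = (-0.389, 0.680)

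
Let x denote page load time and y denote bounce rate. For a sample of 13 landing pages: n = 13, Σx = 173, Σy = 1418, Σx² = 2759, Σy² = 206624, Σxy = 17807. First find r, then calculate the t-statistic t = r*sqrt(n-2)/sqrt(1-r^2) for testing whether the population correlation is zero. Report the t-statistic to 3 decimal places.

S_xy = nΣxy − ΣxΣy = 13·17807 − 173·1418 = 231491 − 245314 = -13823
S_xx = nΣx² − (Σx)² = 13·2759 − 173² = 35867 − 29929 = 5938
S_yy = nΣy² − (Σy)² = 13·206624 − 1418² = 2686112 − 2010724 = 675388
r = S_xy / √(S_xx·S_yy) = -13823 / √(5938·675388) = -13823 / √4010453944 = -13823 / 63328.1450 = -0.2183
t = r·√(n−2)/√(1−r²) = -0.2183·√11 / √(1−0.047655) = -0.724019 / 0.975882 = -0.742

-0.742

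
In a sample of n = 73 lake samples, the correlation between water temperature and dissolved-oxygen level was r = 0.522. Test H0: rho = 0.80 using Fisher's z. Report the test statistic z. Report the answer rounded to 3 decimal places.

-4.347

z_r = atanh(0.522) = 0.579085,  z_0 = atanh(0.80) = 1.098612
SE = 1/√(n−3) = 1/√70 = 0.119523
z = (z_r − z_0)/SE = (0.579085 − 1.098612) / 0.119523 = -0.519527 / 0.119523 = -4.347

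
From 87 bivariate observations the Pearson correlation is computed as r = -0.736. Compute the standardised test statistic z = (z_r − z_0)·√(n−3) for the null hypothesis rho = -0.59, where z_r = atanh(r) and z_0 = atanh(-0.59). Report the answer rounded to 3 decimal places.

-2.420

z_r = atanh(-0.736) = -0.941695,  z_0 = atanh(-0.59) = -0.677666
SE = 1/√(n−3) = 1/√84 = 0.109109
z = (z_r − z_0)/SE = (-0.941695 − (-0.677666)) / 0.109109 = -0.264029 / 0.109109 = -2.420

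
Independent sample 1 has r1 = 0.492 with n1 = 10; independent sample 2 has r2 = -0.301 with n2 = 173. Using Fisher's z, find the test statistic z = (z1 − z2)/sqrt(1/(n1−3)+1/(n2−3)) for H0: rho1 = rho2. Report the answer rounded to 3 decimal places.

z1 = atanh(0.492) = 0.538696,  z2 = atanh(-0.301) = -0.310619
SE = √(1/(n1−3) + 1/(n2−3)) = √(1/7 + 1/170) = √(0.1428571 + 0.0058824) = √0.1487395 = 0.385668
z = (z1 − z2)/SE = (0.538696 − (-0.310619)) / 0.385668 = 0.849315 / 0.385668 = 2.202

2.202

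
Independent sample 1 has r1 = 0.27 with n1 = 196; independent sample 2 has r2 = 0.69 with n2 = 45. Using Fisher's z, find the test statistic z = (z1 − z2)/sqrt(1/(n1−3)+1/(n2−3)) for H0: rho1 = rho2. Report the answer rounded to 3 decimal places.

Fisher z-transforms: z1 = atanh(0.27) = 0.276864, z2 = atanh(0.69) = 0.847956; difference d = -0.571092
Var(d) = 1/193 + 1/42 = 0.0051813 + 0.0238095 = 0.0289908
z = d/√Var(d) = -0.571092 / √0.0289908 = -0.571092 / 0.170267 = -3.354

-3.354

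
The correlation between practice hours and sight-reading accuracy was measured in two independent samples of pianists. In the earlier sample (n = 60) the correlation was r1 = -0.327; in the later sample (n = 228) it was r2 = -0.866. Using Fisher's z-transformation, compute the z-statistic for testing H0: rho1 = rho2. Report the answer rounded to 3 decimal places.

Fisher z-transforms: z1 = atanh(-0.327) = -0.339465, z2 = atanh(-0.866) = -1.316856; difference d = 0.977391
Var(d) = 1/57 + 1/225 = 0.0175439 + 0.0044444 = 0.0219883
z = d/√Var(d) = 0.977391 / √0.0219883 = 0.977391 / 0.148285 = 6.591

6.591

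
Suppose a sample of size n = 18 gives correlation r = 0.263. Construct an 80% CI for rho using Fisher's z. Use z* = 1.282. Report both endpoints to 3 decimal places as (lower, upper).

Fisher z: z_r = atanh(r) = ½·ln((1+0.263)/(1−0.263)) = 0.269329
SE(z) = 1/√(n−3) = 1/√15 = 0.258199
80% ⇒ z* = 1.282; margin = 1.282·0.258199 = 0.331011
CI on z-scale: (-0.061682, 0.600340)
Back-transform: tanh(-0.061682) = -0.061604, tanh(0.600340) = 0.537291

(-0.062, 0.537)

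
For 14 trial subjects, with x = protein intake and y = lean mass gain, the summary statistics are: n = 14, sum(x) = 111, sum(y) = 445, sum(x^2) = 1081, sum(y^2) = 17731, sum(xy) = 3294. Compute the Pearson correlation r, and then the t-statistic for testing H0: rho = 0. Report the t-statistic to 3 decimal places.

S_xy = nΣxy − ΣxΣy = 14·3294 − 111·445 = 46116 − 49395 = -3279
S_xx = nΣx² − (Σx)² = 14·1081 − 111² = 15134 − 12321 = 2813
S_yy = nΣy² − (Σy)² = 14·17731 − 445² = 248234 − 198025 = 50209
r = S_xy / √(S_xx·S_yy) = -3279 / √(2813·50209) = -3279 / √141237917 = -3279 / 11884.3560 = -0.2759
t = r·√(n−2)/√(1−r²) = -0.2759·√12 / √(1−0.076121) = -0.955746 / 0.961186 = -0.994

-0.994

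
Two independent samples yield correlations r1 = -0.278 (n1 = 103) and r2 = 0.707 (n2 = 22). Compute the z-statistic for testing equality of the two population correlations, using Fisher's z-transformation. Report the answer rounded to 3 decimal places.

-4.662

z1 = atanh(-0.278) = -0.285513,  z2 = atanh(0.707) = 0.881160
SE = √(1/(n1−3) + 1/(n2−3)) = √(1/100 + 1/19) = √(0.0100000 + 0.0526316) = √0.0626316 = 0.250263
z = (z1 − z2)/SE = (-0.285513 − 0.881160) / 0.250263 = -1.166673 / 0.250263 = -4.662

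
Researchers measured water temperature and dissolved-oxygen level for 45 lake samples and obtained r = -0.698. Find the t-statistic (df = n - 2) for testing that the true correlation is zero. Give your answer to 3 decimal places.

1 − r² = 1 − 0.487204 = 0.512796;  √(1−r²) = 0.716098
√(n−2) = √43 = 6.557439
t = r·√(n−2)/√(1−r²) = -0.698 · 6.557439 / 0.716098 = -6.392

-6.392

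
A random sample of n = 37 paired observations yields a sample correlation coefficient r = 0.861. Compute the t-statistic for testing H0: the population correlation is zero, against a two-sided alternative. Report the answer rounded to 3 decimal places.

1 − r² = 1 − 0.741321 = 0.258679;  √(1−r²) = 0.508605
√(n−2) = √35 = 5.916080
t = r·√(n−2)/√(1−r²) = 0.861 · 5.916080 / 0.508605 = 10.015

10.015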